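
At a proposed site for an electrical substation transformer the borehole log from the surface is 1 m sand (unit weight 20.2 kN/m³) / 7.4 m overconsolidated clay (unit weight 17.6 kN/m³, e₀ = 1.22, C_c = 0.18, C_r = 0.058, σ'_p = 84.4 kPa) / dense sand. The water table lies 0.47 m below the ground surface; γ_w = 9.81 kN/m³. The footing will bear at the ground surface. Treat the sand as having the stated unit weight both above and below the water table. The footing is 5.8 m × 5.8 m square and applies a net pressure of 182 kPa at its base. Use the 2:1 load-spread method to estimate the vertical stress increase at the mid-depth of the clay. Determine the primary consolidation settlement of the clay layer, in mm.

Mid-depth of clay below the ground surface: z = 1 + 7.4/2 = 4.7 m.
Total vertical stress at mid-clay: σ_v = 20.2×1 + 17.6×3.7 = 85.32 kPa.
Pore pressure: u = 9.81×(4.7 − 0.47) = 41.496 kPa.
Initial effective stress: σ'_0 = σ_v − u = 85.32 − 41.496 = 43.824 kPa.
Stress increase at mid-clay by the 2:1 spreading method:
Δσ = qBL/((B+z)(L+z)) = 182×5.8×5.8/((5.8+4.7)(5.8+4.7)) = 55.533 kPa
Final effective stress: σ'_f = 43.824 + 55.533 = 99.357 kPa.
σ'_f = 99.357 > σ'_p = 84.4 kPa, so the stress path crosses the preconsolidation pressure — recompression up to σ'_p, then virgin compression beyond:
S_c = H/(1+e₀)·[C_r·log₁₀(σ'_p/σ'_0) + C_c·log₁₀(σ'_f/σ'_p)]
    = 7.4/2.22 × [0.058×log₁₀(84.4/43.824) + 0.18×log₁₀(99.357/84.4)]
    = 3.3333 × [0.016509 + 0.012754] = 0.09754 m

S_c ≈ 97.5 mm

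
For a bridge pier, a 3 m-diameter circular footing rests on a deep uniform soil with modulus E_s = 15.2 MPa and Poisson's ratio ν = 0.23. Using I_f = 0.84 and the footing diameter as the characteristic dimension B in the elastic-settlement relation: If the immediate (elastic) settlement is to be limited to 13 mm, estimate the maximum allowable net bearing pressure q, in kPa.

E_s = 15.2 MPa = 15200 kPa.
S_e = q·B·(1−ν²)/E_s · I_f  ⇒  q = S_e·E_s / (B·(1−ν²)·I_f).
q = 0.013 × 15200 / (3 × 0.9471 × 0.84) = 82.79 kPa

q ≈ 82.8 kPa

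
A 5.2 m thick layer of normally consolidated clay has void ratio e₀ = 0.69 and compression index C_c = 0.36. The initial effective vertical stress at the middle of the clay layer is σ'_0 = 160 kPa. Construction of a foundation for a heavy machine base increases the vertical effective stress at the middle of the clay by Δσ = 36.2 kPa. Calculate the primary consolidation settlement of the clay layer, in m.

S_c ≈ 0.0981 m

Final effective stress: σ'_f = σ'_0 + Δσ = 160 + 36.2 = 196.2 kPa.
Normally consolidated clay, so the full stress increment lies on the virgin compression line:
S_c = C_c·H/(1+e₀)·log₁₀(σ'_f/σ'_0) = 0.36×5.2/(1+0.69)×log₁₀(196.2/160)
    = 1.1077 × 0.088579 = 0.09812 m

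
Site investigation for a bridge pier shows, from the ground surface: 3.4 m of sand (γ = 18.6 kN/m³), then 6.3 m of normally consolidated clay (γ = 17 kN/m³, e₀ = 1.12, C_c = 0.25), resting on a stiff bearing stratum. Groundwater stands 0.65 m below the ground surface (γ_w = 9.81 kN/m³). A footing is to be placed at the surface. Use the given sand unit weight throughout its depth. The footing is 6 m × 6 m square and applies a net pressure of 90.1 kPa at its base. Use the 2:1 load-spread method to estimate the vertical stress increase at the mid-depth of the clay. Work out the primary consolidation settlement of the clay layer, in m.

Mid-depth of clay below the ground surface: z = 3.4 + 6.3/2 = 6.55 m.
Total vertical stress at mid-clay: σ_v = 18.6×3.4 + 17×3.15 = 116.79 kPa.
Pore pressure: u = 9.81×(6.55 − 0.65) = 57.879 kPa.
Initial effective stress: σ'_0 = σ_v − u = 116.79 − 57.879 = 58.911 kPa.
Stress increase at mid-clay by the 2:1 spreading method:
Δσ = qBL/((B+z)(L+z)) = 90.1×6×6/((6+6.55)(6+6.55)) = 20.594 kPa
Final effective stress: σ'_f = σ'_0 + Δσ = 58.911 + 20.594 = 79.505 kPa.
Normally consolidated clay, so the full stress increment lies on the virgin compression line:
S_c = C_c·H/(1+e₀)·log₁₀(σ'_f/σ'_0) = 0.25×6.3/(1+1.12)×log₁₀(79.505/58.911)
    = 0.74292 × 0.1302 = 0.09673 m

S_c ≈ 0.0967 m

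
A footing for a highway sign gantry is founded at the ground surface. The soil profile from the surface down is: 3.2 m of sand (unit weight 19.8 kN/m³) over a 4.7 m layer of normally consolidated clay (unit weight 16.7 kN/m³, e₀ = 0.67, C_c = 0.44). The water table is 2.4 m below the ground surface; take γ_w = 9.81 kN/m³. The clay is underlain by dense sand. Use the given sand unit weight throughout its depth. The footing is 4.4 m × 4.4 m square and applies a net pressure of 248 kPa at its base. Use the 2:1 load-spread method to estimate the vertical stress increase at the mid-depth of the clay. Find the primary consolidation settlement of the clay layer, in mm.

S_c ≈ 278 mm

Mid-depth of clay below the ground surface: z = 3.2 + 4.7/2 = 5.55 m.
Total vertical stress at mid-clay: σ_v = 19.8×3.2 + 16.7×2.35 = 102.61 kPa.
Pore pressure: u = 9.81×(5.55 − 2.4) = 30.902 kPa.
Initial effective stress: σ'_0 = σ_v − u = 102.61 − 30.902 = 71.708 kPa.
Stress increase at mid-clay by the 2:1 spreading method:
Δσ = qBL/((B+z)(L+z)) = 248×4.4×4.4/((4.4+5.55)(4.4+5.55)) = 48.497 kPa
Final effective stress: σ'_f = σ'_0 + Δσ = 71.708 + 48.497 = 120.2 kPa.
Normally consolidated clay, so the full stress increment lies on the virgin compression line:
S_c = C_c·H/(1+e₀)·log₁₀(σ'_f/σ'_0) = 0.44×4.7/(1+0.67)×log₁₀(120.2/71.708)
    = 1.2383 × 0.22434 = 0.2778 m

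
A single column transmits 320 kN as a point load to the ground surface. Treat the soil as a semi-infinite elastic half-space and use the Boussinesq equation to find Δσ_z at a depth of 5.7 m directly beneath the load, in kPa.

Δσ_z ≈ 4.7 kPa

Boussinesq vertical stress below a point load on an elastic half-space:
Δσ_z = 3P/(2πz²) · [1 + (r/z)²]^(−5/2)
r/z = 0/5.7 = 0; [1+(r/z)²]^(−5/2) = 1.
Δσ_z = 3×320/(2π×5.7²) × 1 = 4.7026 × 1 = 4.703 kPa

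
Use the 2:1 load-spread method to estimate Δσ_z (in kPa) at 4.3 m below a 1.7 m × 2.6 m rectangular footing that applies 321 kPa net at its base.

Δσ_z ≈ 34.3 kPa

By the 2:1 method the load spreads at 1 horizontal : 2 vertical, so at depth z the loaded area has grown by z in each plan dimension:
Δσ = qBL/((B+z)(L+z)) = 321×1.7×2.6/((1.7+4.3)(2.6+4.3)) = 34.271 kPa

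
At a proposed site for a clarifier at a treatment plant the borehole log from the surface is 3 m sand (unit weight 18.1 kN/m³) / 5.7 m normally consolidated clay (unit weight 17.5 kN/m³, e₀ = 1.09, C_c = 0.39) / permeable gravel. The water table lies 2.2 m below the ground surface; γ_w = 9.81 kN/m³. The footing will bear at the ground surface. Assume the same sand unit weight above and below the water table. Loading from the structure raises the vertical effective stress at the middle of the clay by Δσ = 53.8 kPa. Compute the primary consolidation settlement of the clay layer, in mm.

Mid-depth of clay below the ground surface: z = 3 + 5.7/2 = 5.85 m.
Total vertical stress at mid-clay: σ_v = 18.1×3 + 17.5×2.85 = 104.18 kPa.
Pore pressure: u = 9.81×(5.85 − 2.2) = 35.806 kPa.
Initial effective stress: σ'_0 = σ_v − u = 104.18 − 35.806 = 68.374 kPa.
Final effective stress: σ'_f = σ'_0 + Δσ = 68.374 + 53.8 = 122.17 kPa.
Normally consolidated clay, so the full stress increment lies on the virgin compression line:
S_c = C_c·H/(1+e₀)·log₁₀(σ'_f/σ'_0) = 0.39×5.7/(1+1.09)×log₁₀(122.17/68.374)
    = 1.0636 × 0.25207 = 0.2681 m

S_c ≈ 268 mm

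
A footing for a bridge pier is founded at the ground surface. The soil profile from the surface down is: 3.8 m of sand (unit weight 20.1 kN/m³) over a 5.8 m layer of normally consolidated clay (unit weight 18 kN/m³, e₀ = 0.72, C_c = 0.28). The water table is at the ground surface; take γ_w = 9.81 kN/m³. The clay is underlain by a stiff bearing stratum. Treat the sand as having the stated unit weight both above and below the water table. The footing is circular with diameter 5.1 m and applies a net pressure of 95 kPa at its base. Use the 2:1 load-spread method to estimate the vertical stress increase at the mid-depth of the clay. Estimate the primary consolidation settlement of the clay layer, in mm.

S_c ≈ 102 mm

Mid-depth of clay below the ground surface: z = 3.8 + 5.8/2 = 6.7 m.
Total vertical stress at mid-clay: σ_v = 20.1×3.8 + 18×2.9 = 128.58 kPa.
Pore pressure: u = 9.81×(6.7 − 0) = 65.727 kPa.
Initial effective stress: σ'_0 = σ_v − u = 128.58 − 65.727 = 62.853 kPa.
Stress increase at mid-clay by the 2:1 spreading method:
Δσ ≈ qD²/(D+z)² = 95×5.1²/(5.1+6.7)² = 17.746 kPa
Final effective stress: σ'_f = σ'_0 + Δσ = 62.853 + 17.746 = 80.599 kPa.
Normally consolidated clay, so the full stress increment lies on the virgin compression line:
S_c = C_c·H/(1+e₀)·log₁₀(σ'_f/σ'_0) = 0.28×5.8/(1+0.72)×log₁₀(80.599/62.853)
    = 0.94419 × 0.108 = 0.102 m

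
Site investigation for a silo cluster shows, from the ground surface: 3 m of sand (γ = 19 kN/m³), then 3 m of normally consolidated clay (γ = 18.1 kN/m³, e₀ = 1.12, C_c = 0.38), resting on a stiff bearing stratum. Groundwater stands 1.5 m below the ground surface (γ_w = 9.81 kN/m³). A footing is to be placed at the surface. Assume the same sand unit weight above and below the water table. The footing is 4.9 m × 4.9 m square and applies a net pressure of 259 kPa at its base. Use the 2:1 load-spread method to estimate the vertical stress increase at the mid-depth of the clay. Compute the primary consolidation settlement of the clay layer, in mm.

S_c ≈ 193 mm

Mid-depth of clay below the ground surface: z = 3 + 3/2 = 4.5 m.
Total vertical stress at mid-clay: σ_v = 19×3 + 18.1×1.5 = 84.15 kPa.
Pore pressure: u = 9.81×(4.5 − 1.5) = 29.43 kPa.
Initial effective stress: σ'_0 = σ_v − u = 84.15 − 29.43 = 54.72 kPa.
Stress increase at mid-clay by the 2:1 spreading method:
Δσ = qBL/((B+z)(L+z)) = 259×4.9×4.9/((4.9+4.5)(4.9+4.5)) = 70.378 kPa
Final effective stress: σ'_f = σ'_0 + Δσ = 54.72 + 70.378 = 125.1 kPa.
Normally consolidated clay, so the full stress increment lies on the virgin compression line:
S_c = C_c·H/(1+e₀)·log₁₀(σ'_f/σ'_0) = 0.38×3/(1+1.12)×log₁₀(125.1/54.72)
    = 0.53774 × 0.35911 = 0.1931 m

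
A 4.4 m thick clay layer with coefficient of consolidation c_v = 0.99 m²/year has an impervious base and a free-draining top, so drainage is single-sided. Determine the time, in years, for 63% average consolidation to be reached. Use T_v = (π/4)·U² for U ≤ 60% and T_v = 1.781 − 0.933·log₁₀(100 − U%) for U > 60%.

Drainage path length: H_d = H = 4.4 m (single drainage).
U > 60%: T_v = 1.781 − 0.933·log₁₀(100 − 63) = 0.31787.
t = T_v·H_d²/c_v = 0.31787×4.4²/0.99 = 6.216 years.

t ≈ 6.22 years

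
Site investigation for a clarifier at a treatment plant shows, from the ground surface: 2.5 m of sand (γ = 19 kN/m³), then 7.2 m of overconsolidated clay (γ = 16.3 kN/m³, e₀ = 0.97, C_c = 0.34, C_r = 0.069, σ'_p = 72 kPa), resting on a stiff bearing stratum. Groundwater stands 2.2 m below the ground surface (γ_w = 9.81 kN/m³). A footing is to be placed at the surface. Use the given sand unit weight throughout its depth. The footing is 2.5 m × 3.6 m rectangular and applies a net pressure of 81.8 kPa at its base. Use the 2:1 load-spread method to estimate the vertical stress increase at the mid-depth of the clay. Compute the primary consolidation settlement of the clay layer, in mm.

S_c ≈ 40.8 mm

Mid-depth of clay below the ground surface: z = 2.5 + 7.2/2 = 6.1 m.
Total vertical stress at mid-clay: σ_v = 19×2.5 + 16.3×3.6 = 106.18 kPa.
Pore pressure: u = 9.81×(6.1 − 2.2) = 38.259 kPa.
Initial effective stress: σ'_0 = σ_v − u = 106.18 − 38.259 = 67.921 kPa.
Stress increase at mid-clay by the 2:1 spreading method:
Δσ = qBL/((B+z)(L+z)) = 81.8×2.5×3.6/((2.5+6.1)(3.6+6.1)) = 8.8252 kPa
Final effective stress: σ'_f = 67.921 + 8.8252 = 76.746 kPa.
σ'_f = 76.746 > σ'_p = 72 kPa, so the stress path crosses the preconsolidation pressure — recompression up to σ'_p, then virgin compression beyond:
S_c = H/(1+e₀)·[C_r·log₁₀(σ'_p/σ'_0) + C_c·log₁₀(σ'_f/σ'_p)]
    = 7.2/1.97 × [0.069×log₁₀(72/67.921) + 0.34×log₁₀(76.746/72)]
    = 3.6548 × [0.0017477 + 0.0094259] = 0.04084 m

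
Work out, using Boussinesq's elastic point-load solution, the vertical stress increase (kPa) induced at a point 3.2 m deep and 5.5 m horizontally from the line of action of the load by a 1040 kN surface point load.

Δσ_z ≈ 1.56 kPa

Boussinesq vertical stress below a point load on an elastic half-space:
Δσ_z = 3P/(2πz²) · [1 + (r/z)²]^(−5/2)
r/z = 5.5/3.2 = 1.7188; [1+(r/z)²]^(−5/2) = 0.032165.
Δσ_z = 3×1040/(2π×3.2²) × 0.032165 = 48.493 × 0.032165 = 1.56 kPa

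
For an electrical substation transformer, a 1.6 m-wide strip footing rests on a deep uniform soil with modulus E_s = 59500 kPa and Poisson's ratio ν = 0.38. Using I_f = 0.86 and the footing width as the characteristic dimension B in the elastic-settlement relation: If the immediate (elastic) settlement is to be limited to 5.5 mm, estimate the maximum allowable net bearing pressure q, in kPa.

q ≈ 278 kPa

S_e = q·B·(1−ν²)/E_s · I_f  ⇒  q = S_e·E_s / (B·(1−ν²)·I_f).
q = 0.0055 × 59500 / (1.6 × 0.8556 × 0.86) = 278 kPa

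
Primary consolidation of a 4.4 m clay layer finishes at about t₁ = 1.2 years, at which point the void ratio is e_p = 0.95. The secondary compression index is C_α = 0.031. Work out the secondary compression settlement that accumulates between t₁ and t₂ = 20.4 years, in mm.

S_s ≈ 86.1 mm

Secondary compression: S_s = C_α·H/(1+e_p)·log₁₀(t₂/t₁)
S_s = 0.031×4.4/(1+0.95)×log₁₀(20.4/1.2)
    = 0.06995 × 1.23 = 0.08607 m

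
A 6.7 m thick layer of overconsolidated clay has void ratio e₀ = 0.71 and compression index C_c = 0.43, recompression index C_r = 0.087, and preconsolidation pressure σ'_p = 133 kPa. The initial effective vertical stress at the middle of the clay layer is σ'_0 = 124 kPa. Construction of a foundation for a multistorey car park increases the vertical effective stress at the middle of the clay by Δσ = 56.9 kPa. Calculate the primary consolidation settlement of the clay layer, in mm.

Final effective stress: σ'_f = 124 + 56.9 = 180.9 kPa.
σ'_f = 180.9 > σ'_p = 133 kPa, so the stress path crosses the preconsolidation pressure — recompression up to σ'_p, then virgin compression beyond:
S_c = H/(1+e₀)·[C_r·log₁₀(σ'_p/σ'_0) + C_c·log₁₀(σ'_f/σ'_p)]
    = 6.7/1.71 × [0.087×log₁₀(133/124) + 0.43×log₁₀(180.9/133)]
    = 3.9181 × [0.0026474 + 0.057442] = 0.2354 m

S_c ≈ 235 mm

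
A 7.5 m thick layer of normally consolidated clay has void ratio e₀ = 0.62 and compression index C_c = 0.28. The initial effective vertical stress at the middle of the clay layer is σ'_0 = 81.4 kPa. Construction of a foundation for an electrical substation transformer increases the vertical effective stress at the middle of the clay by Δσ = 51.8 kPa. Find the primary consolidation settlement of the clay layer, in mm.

Final effective stress: σ'_f = σ'_0 + Δσ = 81.4 + 51.8 = 133.2 kPa.
Normally consolidated clay, so the full stress increment lies on the virgin compression line:
S_c = C_c·H/(1+e₀)·log₁₀(σ'_f/σ'_0) = 0.28×7.5/(1+0.62)×log₁₀(133.2/81.4)
    = 1.2963 × 0.21388 = 0.2773 m

S_c ≈ 277 mm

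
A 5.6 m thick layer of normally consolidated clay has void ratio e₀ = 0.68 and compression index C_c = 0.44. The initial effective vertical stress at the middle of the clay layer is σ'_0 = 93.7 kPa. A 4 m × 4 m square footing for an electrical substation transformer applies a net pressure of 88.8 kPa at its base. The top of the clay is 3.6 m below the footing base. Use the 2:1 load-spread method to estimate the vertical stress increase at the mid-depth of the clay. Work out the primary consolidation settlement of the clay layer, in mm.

S_c ≈ 83.6 mm

Mid-depth of clay below the footing base: z = 3.6 + 5.6/2 = 6.4 m.
Stress increase at mid-clay by the 2:1 spreading method:
Δσ = qBL/((B+z)(L+z)) = 88.8×4×4/((4+6.4)(4+6.4)) = 13.136 kPa
Final effective stress: σ'_f = σ'_0 + Δσ = 93.7 + 13.136 = 106.84 kPa.
Normally consolidated clay, so the full stress increment lies on the virgin compression line:
S_c = C_c·H/(1+e₀)·log₁₀(σ'_f/σ'_0) = 0.44×5.6/(1+0.68)×log₁₀(106.84/93.7)
    = 1.4667 × 0.056994 = 0.08359 m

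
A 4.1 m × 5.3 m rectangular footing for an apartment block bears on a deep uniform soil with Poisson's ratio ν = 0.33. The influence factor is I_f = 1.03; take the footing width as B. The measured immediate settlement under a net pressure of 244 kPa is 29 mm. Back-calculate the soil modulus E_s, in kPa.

E_s ≈ 31700 kPa

S_e = q·B·(1−ν²)/E_s · I_f  ⇒  E_s = q·B·(1−ν²)·I_f / S_e.
E_s = 244 × 4.1 × 0.8911 × 1.03 / 0.029 = 31660 kPa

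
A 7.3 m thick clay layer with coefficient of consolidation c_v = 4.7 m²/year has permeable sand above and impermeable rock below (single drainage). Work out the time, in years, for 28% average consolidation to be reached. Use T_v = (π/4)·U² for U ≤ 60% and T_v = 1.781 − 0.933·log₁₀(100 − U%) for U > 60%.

Drainage path length: H_d = H = 7.3 m (single drainage).
U ≤ 60%: T_v = (π/4)·U² = (π/4)×0.28² = 0.061575.
t = T_v·H_d²/c_v = 0.061575×7.3²/4.7 = 0.6982 years.

t ≈ 0.698 years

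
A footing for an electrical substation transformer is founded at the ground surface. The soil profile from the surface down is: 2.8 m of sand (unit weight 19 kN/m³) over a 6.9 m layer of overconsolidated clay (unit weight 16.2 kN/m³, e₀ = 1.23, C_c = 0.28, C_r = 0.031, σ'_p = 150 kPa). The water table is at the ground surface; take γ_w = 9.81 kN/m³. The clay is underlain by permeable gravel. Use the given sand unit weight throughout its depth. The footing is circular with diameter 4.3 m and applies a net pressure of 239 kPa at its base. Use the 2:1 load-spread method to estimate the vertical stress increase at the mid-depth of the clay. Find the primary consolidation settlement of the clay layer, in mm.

S_c ≈ 25.2 mm

Mid-depth of clay below the ground surface: z = 2.8 + 6.9/2 = 6.25 m.
Total vertical stress at mid-clay: σ_v = 19×2.8 + 16.2×3.45 = 109.09 kPa.
Pore pressure: u = 9.81×(6.25 − 0) = 61.312 kPa.
Initial effective stress: σ'_0 = σ_v − u = 109.09 − 61.312 = 47.778 kPa.
Stress increase at mid-clay by the 2:1 spreading method:
Δσ ≈ qD²/(D+z)² = 239×4.3²/(4.3+6.25)² = 39.704 kPa
Final effective stress: σ'_f = 47.778 + 39.704 = 87.482 kPa.
σ'_f = 87.482 ≤ σ'_p = 150 kPa, so the clay remains overconsolidated and only the recompression index applies:
S_c = C_r·H/(1+e₀)·log₁₀(σ'_f/σ'_0) = 0.031×6.9/2.23×log₁₀(87.482/47.778)
    = 0.09592 × 0.26269 = 0.0252 m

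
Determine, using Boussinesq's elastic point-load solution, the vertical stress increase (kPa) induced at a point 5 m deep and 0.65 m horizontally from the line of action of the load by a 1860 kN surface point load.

Δσ_z ≈ 34.1 kPa

Boussinesq vertical stress below a point load on an elastic half-space:
Δσ_z = 3P/(2πz²) · [1 + (r/z)²]^(−5/2)
r/z = 0.65/5 = 0.13; [1+(r/z)²]^(−5/2) = 0.95897.
Δσ_z = 3×1860/(2π×5²) × 0.95897 = 35.523 × 0.95897 = 34.07 kPa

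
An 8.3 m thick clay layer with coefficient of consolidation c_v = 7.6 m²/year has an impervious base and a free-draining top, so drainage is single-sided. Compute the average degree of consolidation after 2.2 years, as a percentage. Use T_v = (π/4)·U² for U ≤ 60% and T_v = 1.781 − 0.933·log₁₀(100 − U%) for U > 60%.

Drainage path length: H_d = H = 8.3 m (single drainage).
T_v = c_v·t/H_d² = 7.6×2.2/8.3² = 0.24271.
T_v = 0.24271 corresponds to the U ≤ 60% branch:
U = √(4T_v/π) = 0.5559

U ≈ 55.6 %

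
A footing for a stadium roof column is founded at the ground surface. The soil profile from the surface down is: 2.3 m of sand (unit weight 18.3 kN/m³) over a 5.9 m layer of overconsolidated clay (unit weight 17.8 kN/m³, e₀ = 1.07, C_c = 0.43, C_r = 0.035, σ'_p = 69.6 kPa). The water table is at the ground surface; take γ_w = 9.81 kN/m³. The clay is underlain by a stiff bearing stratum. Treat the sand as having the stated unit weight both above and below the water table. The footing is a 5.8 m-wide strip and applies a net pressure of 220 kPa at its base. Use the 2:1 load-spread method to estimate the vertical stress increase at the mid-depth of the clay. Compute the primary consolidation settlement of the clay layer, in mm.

Mid-depth of clay below the ground surface: z = 2.3 + 5.9/2 = 5.25 m.
Total vertical stress at mid-clay: σ_v = 18.3×2.3 + 17.8×2.95 = 94.6 kPa.
Pore pressure: u = 9.81×(5.25 − 0) = 51.503 kPa.
Initial effective stress: σ'_0 = σ_v − u = 94.6 − 51.503 = 43.097 kPa.
Stress increase at mid-clay by the 2:1 spreading method:
Δσ = qB/(B+z) = 220×5.8/(5.8+5.25) = 115.48 kPa
Final effective stress: σ'_f = 43.097 + 115.48 = 158.58 kPa.
σ'_f = 158.58 > σ'_p = 69.6 kPa, so the stress path crosses the preconsolidation pressure — recompression up to σ'_p, then virgin compression beyond:
S_c = H/(1+e₀)·[C_r·log₁₀(σ'_p/σ'_0) + C_c·log₁₀(σ'_f/σ'_p)]
    = 5.9/2.07 × [0.035×log₁₀(69.6/43.097) + 0.43×log₁₀(158.58/69.6)]
    = 2.8502 × [0.0072857 + 0.15378] = 0.4591 m

S_c ≈ 459 mm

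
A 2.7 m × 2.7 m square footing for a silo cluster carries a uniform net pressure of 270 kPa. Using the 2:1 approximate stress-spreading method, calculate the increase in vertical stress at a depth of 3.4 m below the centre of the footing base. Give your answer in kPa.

By the 2:1 method the load spreads at 1 horizontal : 2 vertical, so at depth z the loaded area has grown by z in each plan dimension:
Δσ = qBL/((B+z)(L+z)) = 270×2.7×2.7/((2.7+3.4)(2.7+3.4)) = 52.897 kPa

Δσ_z ≈ 52.9 kPa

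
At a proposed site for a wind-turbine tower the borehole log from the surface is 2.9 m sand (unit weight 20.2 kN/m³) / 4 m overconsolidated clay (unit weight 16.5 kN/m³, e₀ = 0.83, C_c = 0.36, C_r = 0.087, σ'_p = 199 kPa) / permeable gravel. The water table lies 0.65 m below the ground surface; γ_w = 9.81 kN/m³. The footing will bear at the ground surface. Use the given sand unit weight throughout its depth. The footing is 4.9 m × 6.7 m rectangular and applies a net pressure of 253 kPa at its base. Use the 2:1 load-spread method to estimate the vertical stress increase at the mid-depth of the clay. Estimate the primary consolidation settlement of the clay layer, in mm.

Mid-depth of clay below the ground surface: z = 2.9 + 4/2 = 4.9 m.
Total vertical stress at mid-clay: σ_v = 20.2×2.9 + 16.5×2 = 91.58 kPa.
Pore pressure: u = 9.81×(4.9 − 0.65) = 41.693 kPa.
Initial effective stress: σ'_0 = σ_v − u = 91.58 − 41.693 = 49.887 kPa.
Stress increase at mid-clay by the 2:1 spreading method:
Δσ = qBL/((B+z)(L+z)) = 253×4.9×6.7/((4.9+4.9)(6.7+4.9)) = 73.065 kPa
Final effective stress: σ'_f = 49.887 + 73.065 = 122.95 kPa.
σ'_f = 122.95 ≤ σ'_p = 199 kPa, so the clay remains overconsolidated and only the recompression index applies:
S_c = C_r·H/(1+e₀)·log₁₀(σ'_f/σ'_0) = 0.087×4/1.83×log₁₀(122.95/49.887)
    = 0.19016 × 0.39174 = 0.0745 m

S_c ≈ 74.5 mm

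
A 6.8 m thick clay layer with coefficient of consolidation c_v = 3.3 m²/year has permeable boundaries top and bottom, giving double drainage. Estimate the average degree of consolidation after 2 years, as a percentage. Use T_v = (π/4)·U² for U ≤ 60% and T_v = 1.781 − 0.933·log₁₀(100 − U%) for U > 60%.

U ≈ 80.2 %

Drainage path length: H_d = H/2 = 3.4 m (double drainage).
T_v = c_v·t/H_d² = 3.3×2/3.4² = 0.57093.
T_v = 0.57093 corresponds to the U > 60% branch:
U = 1 − 10^((1.781 − T_v)/0.933)/100 = 0.8019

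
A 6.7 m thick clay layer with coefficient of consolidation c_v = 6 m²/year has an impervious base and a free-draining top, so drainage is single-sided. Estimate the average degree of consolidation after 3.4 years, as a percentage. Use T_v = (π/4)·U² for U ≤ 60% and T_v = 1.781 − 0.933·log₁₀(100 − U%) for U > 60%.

Drainage path length: H_d = H = 6.7 m (single drainage).
T_v = c_v·t/H_d² = 6×3.4/6.7² = 0.45444.
T_v = 0.45444 corresponds to the U > 60% branch:
U = 1 − 10^((1.781 − T_v)/0.933)/100 = 0.7359

U ≈ 73.6 %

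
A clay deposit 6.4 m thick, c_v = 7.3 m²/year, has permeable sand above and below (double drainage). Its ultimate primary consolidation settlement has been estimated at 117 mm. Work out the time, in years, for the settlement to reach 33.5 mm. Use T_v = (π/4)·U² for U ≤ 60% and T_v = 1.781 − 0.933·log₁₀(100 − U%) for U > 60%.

t ≈ 0.0903 years

Drainage path length: H_d = H/2 = 3.2 m (double drainage).
U = S(t)/S_ult = 33.5/117 = 0.2863.
U ≤ 60%: T_v = (π/4)·U² = (π/4)×0.28632² = 0.064388.
t = T_v·H_d²/c_v = 0.064388×3.2²/7.3 = 0.09032 years.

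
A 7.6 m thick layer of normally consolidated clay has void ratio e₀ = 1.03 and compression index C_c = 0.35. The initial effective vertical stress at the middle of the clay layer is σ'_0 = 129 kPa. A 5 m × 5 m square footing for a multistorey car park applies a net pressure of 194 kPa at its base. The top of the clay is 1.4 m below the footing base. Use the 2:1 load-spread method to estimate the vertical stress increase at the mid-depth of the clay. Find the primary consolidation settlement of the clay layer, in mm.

S_c ≈ 176 mm

Mid-depth of clay below the footing base: z = 1.4 + 7.6/2 = 5.2 m.
Stress increase at mid-clay by the 2:1 spreading method:
Δσ = qBL/((B+z)(L+z)) = 194×5×5/((5+5.2)(5+5.2)) = 46.617 kPa
Final effective stress: σ'_f = σ'_0 + Δσ = 129 + 46.617 = 175.62 kPa.
Normally consolidated clay, so the full stress increment lies on the virgin compression line:
S_c = C_c·H/(1+e₀)·log₁₀(σ'_f/σ'_0) = 0.35×7.6/(1+1.03)×log₁₀(175.62/129)
    = 1.3103 × 0.13398 = 0.1756 m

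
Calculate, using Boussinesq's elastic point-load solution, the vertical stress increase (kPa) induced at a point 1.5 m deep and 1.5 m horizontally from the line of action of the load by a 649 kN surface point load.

Boussinesq vertical stress below a point load on an elastic half-space:
Δσ_z = 3P/(2πz²) · [1 + (r/z)²]^(−5/2)
r/z = 1.5/1.5 = 1; [1+(r/z)²]^(−5/2) = 0.17678.
Δσ_z = 3×649/(2π×1.5²) × 0.17678 = 137.72 × 0.17678 = 24.35 kPa

Δσ_z ≈ 24.3 kPa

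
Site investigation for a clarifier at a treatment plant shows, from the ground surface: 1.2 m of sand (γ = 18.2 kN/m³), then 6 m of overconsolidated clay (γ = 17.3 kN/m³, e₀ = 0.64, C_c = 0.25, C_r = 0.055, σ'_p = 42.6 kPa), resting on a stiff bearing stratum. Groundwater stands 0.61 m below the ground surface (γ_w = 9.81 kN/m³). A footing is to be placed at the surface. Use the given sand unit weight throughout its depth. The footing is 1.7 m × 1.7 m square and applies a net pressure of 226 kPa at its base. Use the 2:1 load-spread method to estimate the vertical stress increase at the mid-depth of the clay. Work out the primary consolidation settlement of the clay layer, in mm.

Mid-depth of clay below the ground surface: z = 1.2 + 6/2 = 4.2 m.
Total vertical stress at mid-clay: σ_v = 18.2×1.2 + 17.3×3 = 73.74 kPa.
Pore pressure: u = 9.81×(4.2 − 0.61) = 35.218 kPa.
Initial effective stress: σ'_0 = σ_v − u = 73.74 − 35.218 = 38.522 kPa.
Stress increase at mid-clay by the 2:1 spreading method:
Δσ = qBL/((B+z)(L+z)) = 226×1.7×1.7/((1.7+4.2)(1.7+4.2)) = 18.763 kPa
Final effective stress: σ'_f = 38.522 + 18.763 = 57.285 kPa.
σ'_f = 57.285 > σ'_p = 42.6 kPa, so the stress path crosses the preconsolidation pressure — recompression up to σ'_p, then virgin compression beyond:
S_c = H/(1+e₀)·[C_r·log₁₀(σ'_p/σ'_0) + C_c·log₁₀(σ'_f/σ'_p)]
    = 6/1.64 × [0.055×log₁₀(42.6/38.522) + 0.25×log₁₀(57.285/42.6)]
    = 3.6585 × [0.0024035 + 0.032158] = 0.1264 m

S_c ≈ 126 mm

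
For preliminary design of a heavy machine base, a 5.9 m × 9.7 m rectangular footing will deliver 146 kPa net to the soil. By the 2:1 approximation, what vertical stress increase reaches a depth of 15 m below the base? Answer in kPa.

By the 2:1 method the load spreads at 1 horizontal : 2 vertical, so at depth z the loaded area has grown by z in each plan dimension:
Δσ = qBL/((B+z)(L+z)) = 146×5.9×9.7/((5.9+15)(9.7+15)) = 16.186 kPa

Δσ_z ≈ 16.2 kPa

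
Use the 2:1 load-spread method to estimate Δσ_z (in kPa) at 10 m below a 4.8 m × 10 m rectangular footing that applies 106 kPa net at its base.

Δσ_z ≈ 17.2 kPa

By the 2:1 method the load spreads at 1 horizontal : 2 vertical, so at depth z the loaded area has grown by z in each plan dimension:
Δσ = qBL/((B+z)(L+z)) = 106×4.8×10/((4.8+10)(10+10)) = 17.189 kPa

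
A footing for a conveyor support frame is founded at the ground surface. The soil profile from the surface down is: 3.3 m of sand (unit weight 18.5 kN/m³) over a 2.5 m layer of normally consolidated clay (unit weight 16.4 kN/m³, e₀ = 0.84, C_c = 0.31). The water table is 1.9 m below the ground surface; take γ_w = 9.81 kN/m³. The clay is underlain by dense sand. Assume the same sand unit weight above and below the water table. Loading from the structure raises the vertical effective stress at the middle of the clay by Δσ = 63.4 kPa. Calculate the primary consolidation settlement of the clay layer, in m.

Mid-depth of clay below the ground surface: z = 3.3 + 2.5/2 = 4.55 m.
Total vertical stress at mid-clay: σ_v = 18.5×3.3 + 16.4×1.25 = 81.55 kPa.
Pore pressure: u = 9.81×(4.55 − 1.9) = 25.997 kPa.
Initial effective stress: σ'_0 = σ_v − u = 81.55 − 25.997 = 55.553 kPa.
Final effective stress: σ'_f = σ'_0 + Δσ = 55.553 + 63.4 = 118.95 kPa.
Normally consolidated clay, so the full stress increment lies on the virgin compression line:
S_c = C_c·H/(1+e₀)·log₁₀(σ'_f/σ'_0) = 0.31×2.5/(1+0.84)×log₁₀(118.95/55.553)
    = 0.4212 × 0.33066 = 0.1393 m

S_c ≈ 0.139 m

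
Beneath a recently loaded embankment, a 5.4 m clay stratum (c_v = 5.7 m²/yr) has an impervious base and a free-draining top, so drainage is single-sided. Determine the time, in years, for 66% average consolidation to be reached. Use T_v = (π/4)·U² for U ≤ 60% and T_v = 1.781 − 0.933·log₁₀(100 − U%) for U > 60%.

Drainage path length: H_d = H = 5.4 m (single drainage).
U > 60%: T_v = 1.781 − 0.933·log₁₀(100 − 66) = 0.35213.
t = T_v·H_d²/c_v = 0.35213×5.4²/5.7 = 1.801 years.

t ≈ 1.8 years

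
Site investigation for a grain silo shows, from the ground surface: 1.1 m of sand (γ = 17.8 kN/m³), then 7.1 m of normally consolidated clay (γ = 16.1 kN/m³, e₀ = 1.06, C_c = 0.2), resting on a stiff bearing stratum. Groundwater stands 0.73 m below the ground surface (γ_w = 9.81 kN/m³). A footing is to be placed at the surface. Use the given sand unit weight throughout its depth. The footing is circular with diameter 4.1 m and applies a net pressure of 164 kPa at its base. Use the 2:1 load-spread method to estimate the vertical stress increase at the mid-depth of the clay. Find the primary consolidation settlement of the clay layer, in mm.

Mid-depth of clay below the ground surface: z = 1.1 + 7.1/2 = 4.65 m.
Total vertical stress at mid-clay: σ_v = 17.8×1.1 + 16.1×3.55 = 76.735 kPa.
Pore pressure: u = 9.81×(4.65 − 0.73) = 38.455 kPa.
Initial effective stress: σ'_0 = σ_v − u = 76.735 − 38.455 = 38.28 kPa.
Stress increase at mid-clay by the 2:1 spreading method:
Δσ ≈ qD²/(D+z)² = 164×4.1²/(4.1+4.65)² = 36.008 kPa
Final effective stress: σ'_f = σ'_0 + Δσ = 38.28 + 36.008 = 74.288 kPa.
Normally consolidated clay, so the full stress increment lies on the virgin compression line:
S_c = C_c·H/(1+e₀)·log₁₀(σ'_f/σ'_0) = 0.2×7.1/(1+1.06)×log₁₀(74.288/38.28)
    = 0.68932 × 0.28795 = 0.1985 m

S_c ≈ 198 mm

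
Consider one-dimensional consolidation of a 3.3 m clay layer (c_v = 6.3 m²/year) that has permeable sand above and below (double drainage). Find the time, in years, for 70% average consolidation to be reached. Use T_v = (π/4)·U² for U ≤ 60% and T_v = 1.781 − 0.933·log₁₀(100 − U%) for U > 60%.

t ≈ 0.174 years

Drainage path length: H_d = H/2 = 1.65 m (double drainage).
U > 60%: T_v = 1.781 − 0.933·log₁₀(100 − 70) = 0.40285.
t = T_v·H_d²/c_v = 0.40285×1.65²/6.3 = 0.1741 years.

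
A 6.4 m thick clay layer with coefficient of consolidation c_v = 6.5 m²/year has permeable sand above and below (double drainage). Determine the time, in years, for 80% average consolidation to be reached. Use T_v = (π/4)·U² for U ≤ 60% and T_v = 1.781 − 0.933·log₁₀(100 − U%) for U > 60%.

t ≈ 0.893 years

Drainage path length: H_d = H/2 = 3.2 m (double drainage).
U > 60%: T_v = 1.781 − 0.933·log₁₀(100 − 80) = 0.56714.
t = T_v·H_d²/c_v = 0.56714×3.2²/6.5 = 0.8935 years.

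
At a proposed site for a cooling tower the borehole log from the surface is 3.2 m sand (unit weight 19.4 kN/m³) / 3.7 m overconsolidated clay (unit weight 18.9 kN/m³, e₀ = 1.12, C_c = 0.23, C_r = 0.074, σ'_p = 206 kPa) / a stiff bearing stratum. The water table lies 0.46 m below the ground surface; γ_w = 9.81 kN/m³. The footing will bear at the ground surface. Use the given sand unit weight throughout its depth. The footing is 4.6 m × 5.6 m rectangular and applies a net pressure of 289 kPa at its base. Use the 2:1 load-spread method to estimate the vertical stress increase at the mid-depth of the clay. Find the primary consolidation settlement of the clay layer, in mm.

S_c ≈ 48.9 mm

Mid-depth of clay below the ground surface: z = 3.2 + 3.7/2 = 5.05 m.
Total vertical stress at mid-clay: σ_v = 19.4×3.2 + 18.9×1.85 = 97.045 kPa.
Pore pressure: u = 9.81×(5.05 − 0.46) = 45.028 kPa.
Initial effective stress: σ'_0 = σ_v − u = 97.045 − 45.028 = 52.017 kPa.
Stress increase at mid-clay by the 2:1 spreading method:
Δσ = qBL/((B+z)(L+z)) = 289×4.6×5.6/((4.6+5.05)(5.6+5.05)) = 72.438 kPa
Final effective stress: σ'_f = 52.017 + 72.438 = 124.46 kPa.
σ'_f = 124.46 ≤ σ'_p = 206 kPa, so the clay remains overconsolidated and only the recompression index applies:
S_c = C_r·H/(1+e₀)·log₁₀(σ'_f/σ'_0) = 0.074×3.7/2.12×log₁₀(124.46/52.017)
    = 0.12915 × 0.37888 = 0.04893 m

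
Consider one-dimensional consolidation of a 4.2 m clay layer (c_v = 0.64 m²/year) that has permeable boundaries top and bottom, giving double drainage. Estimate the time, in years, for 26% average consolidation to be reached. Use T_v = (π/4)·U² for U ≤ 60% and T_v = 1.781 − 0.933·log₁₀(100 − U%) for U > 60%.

t ≈ 0.366 years

Drainage path length: H_d = H/2 = 2.1 m (double drainage).
U ≤ 60%: T_v = (π/4)·U² = (π/4)×0.26² = 0.053093.
t = T_v·H_d²/c_v = 0.053093×2.1²/0.64 = 0.3658 years.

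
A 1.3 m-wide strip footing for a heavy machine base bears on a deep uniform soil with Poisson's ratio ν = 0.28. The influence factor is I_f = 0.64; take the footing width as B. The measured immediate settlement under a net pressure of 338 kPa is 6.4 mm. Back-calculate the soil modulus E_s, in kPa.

E_s ≈ 40500 kPa

S_e = q·B·(1−ν²)/E_s · I_f  ⇒  E_s = q·B·(1−ν²)·I_f / S_e.
E_s = 338 × 1.3 × 0.9216 × 0.64 / 0.0064 = 40500 kPa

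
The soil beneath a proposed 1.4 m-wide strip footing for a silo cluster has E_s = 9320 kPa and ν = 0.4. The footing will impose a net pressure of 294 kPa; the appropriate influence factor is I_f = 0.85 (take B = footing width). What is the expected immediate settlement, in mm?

S_e ≈ 31.5 mm

Immediate (elastic) settlement: S_e = q·B·(1−ν²)/E_s · I_f.
S_e = 294 × 1.4 × (1 − 0.4²) / 9320 × 0.85
    = 294 × 1.4 × 0.84 / 9320 × 0.85
    = 0.03153 m = 31.53 mm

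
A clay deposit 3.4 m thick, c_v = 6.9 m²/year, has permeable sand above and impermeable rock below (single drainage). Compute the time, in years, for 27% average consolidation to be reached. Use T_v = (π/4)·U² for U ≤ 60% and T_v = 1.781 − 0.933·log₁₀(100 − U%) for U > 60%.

t ≈ 0.0959 years

Drainage path length: H_d = H = 3.4 m (single drainage).
U ≤ 60%: T_v = (π/4)·U² = (π/4)×0.27² = 0.057256.
t = T_v·H_d²/c_v = 0.057256×3.4²/6.9 = 0.09592 years.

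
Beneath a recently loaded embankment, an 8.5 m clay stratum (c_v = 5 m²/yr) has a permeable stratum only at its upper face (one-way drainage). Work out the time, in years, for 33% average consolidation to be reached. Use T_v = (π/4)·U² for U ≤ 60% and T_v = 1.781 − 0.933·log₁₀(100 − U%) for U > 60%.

t ≈ 1.24 years

Drainage path length: H_d = H = 8.5 m (single drainage).
U ≤ 60%: T_v = (π/4)·U² = (π/4)×0.33² = 0.08553.
t = T_v·H_d²/c_v = 0.08553×8.5²/5 = 1.236 years.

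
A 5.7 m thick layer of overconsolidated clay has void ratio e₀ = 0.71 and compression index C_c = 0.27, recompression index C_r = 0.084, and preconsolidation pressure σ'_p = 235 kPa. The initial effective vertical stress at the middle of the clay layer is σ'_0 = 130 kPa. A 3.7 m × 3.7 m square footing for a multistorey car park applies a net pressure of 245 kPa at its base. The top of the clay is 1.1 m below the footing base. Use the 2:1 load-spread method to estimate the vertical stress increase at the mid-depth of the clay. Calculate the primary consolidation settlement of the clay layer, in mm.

S_c ≈ 44.4 mm

Mid-depth of clay below the footing base: z = 1.1 + 5.7/2 = 3.95 m.
Stress increase at mid-clay by the 2:1 spreading method:
Δσ = qBL/((B+z)(L+z)) = 245×3.7×3.7/((3.7+3.95)(3.7+3.95)) = 57.312 kPa
Final effective stress: σ'_f = 130 + 57.312 = 187.31 kPa.
σ'_f = 187.31 ≤ σ'_p = 235 kPa, so the clay remains overconsolidated and only the recompression index applies:
S_c = C_r·H/(1+e₀)·log₁₀(σ'_f/σ'_0) = 0.084×5.7/1.71×log₁₀(187.31/130)
    = 0.28 × 0.15862 = 0.04441 m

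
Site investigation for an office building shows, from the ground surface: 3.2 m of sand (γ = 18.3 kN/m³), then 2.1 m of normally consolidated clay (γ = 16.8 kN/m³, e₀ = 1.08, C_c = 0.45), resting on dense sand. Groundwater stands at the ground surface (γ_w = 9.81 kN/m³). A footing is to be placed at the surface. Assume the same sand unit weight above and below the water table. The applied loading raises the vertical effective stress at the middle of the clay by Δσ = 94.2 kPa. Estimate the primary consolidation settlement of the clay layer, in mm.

S_c ≈ 260 mm

Mid-depth of clay below the ground surface: z = 3.2 + 2.1/2 = 4.25 m.
Total vertical stress at mid-clay: σ_v = 18.3×3.2 + 16.8×1.05 = 76.2 kPa.
Pore pressure: u = 9.81×(4.25 − 0) = 41.693 kPa.
Initial effective stress: σ'_0 = σ_v − u = 76.2 − 41.693 = 34.507 kPa.
Final effective stress: σ'_f = σ'_0 + Δσ = 34.507 + 94.2 = 128.71 kPa.
Normally consolidated clay, so the full stress increment lies on the virgin compression line:
S_c = C_c·H/(1+e₀)·log₁₀(σ'_f/σ'_0) = 0.45×2.1/(1+1.08)×log₁₀(128.71/34.507)
    = 0.45433 × 0.57171 = 0.2597 m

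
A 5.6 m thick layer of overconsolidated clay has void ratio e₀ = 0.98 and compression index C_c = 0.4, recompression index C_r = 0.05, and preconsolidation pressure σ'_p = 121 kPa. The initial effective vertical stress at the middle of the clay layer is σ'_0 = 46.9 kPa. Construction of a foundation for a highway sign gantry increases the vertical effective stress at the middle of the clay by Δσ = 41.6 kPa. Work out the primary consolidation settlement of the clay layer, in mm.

S_c ≈ 39 mm

Final effective stress: σ'_f = 46.9 + 41.6 = 88.5 kPa.
σ'_f = 88.5 ≤ σ'_p = 121 kPa, so the clay remains overconsolidated and only the recompression index applies:
S_c = C_r·H/(1+e₀)·log₁₀(σ'_f/σ'_0) = 0.05×5.6/1.98×log₁₀(88.5/46.9)
    = 0.14142 × 0.27577 = 0.039 m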